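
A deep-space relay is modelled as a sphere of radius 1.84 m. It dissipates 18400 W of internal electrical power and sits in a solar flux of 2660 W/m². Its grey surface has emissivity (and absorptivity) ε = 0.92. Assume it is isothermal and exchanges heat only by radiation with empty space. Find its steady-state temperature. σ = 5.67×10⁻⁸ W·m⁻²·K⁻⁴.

T ≈ 376 K

At steady state, absorbed solar power + internal power = radiated power.
Absorbed: α·S·A_cross = 0.92·2660·10.64 = 26030 W (cross-section πr²).
Total input = 26030 + 18400 = 44430 W.
Radiated: εσ·A_surf·T⁴ with A_surf = 4πr² = 42.54 m².
T⁴ = 44430/(0.92·5.67×10⁻⁸·42.54) = 2.002×10¹⁰ K⁴.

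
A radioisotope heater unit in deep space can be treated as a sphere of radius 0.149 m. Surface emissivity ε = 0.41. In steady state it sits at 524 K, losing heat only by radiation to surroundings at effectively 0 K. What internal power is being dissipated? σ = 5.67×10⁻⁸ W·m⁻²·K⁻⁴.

Steady state: P = εσA T⁴.
A = 4πr² = 0.2790 m²; T⁴ = (524)⁴ = 7.539×10¹⁰ K⁴.
P = 0.41 × 5.67×10⁻⁸ × 0.2790 × 7.539×10¹⁰.

P ≈ 489 W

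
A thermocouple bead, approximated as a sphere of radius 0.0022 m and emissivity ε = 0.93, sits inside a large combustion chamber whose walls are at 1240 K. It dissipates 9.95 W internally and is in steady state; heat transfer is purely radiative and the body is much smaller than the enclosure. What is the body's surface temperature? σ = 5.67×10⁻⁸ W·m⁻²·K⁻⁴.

For a small grey body in a large enclosure, net radiated power = εσA(T⁴ − T_w⁴).
Steady state: P = εσA(T⁴ − T_w⁴) with A = 4πr² = 6.082×10⁻⁵ m².
T⁴ = P/(εσA) + T_w⁴ = 9.95/(0.93·5.67×10⁻⁸·6.082×10⁻⁵) + (1240)⁴
    = 3.102×10¹² + 2.364×10¹² = 5.467×10¹² K⁴.

T ≈ 1530 K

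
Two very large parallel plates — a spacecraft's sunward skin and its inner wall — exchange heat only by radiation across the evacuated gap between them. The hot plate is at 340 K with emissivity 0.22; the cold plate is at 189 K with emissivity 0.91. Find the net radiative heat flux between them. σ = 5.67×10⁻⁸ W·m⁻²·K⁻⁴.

q ≈ 148 W/m²

For two infinite grey parallel plates, q = σ(T₁⁴ − T₂⁴)/(1/ε₁ + 1/ε₂ − 1).
T₁⁴ − T₂⁴ = 1.336×10¹⁰ − 1.276×10⁹ = 1.209×10¹⁰ K⁴.
1/ε₁ + 1/ε₂ − 1 = 4.545 + 1.099 − 1 = 4.644.
q = 5.67×10⁻⁸ × 1.209×10¹⁰ / 4.644.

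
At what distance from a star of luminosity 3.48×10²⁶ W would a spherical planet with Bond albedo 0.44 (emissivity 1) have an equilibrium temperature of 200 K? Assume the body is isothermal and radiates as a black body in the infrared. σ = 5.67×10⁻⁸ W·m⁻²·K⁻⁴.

d ≈ 2.07×10¹¹ m

For an isothermal black-emitting sphere, (1−a)S·πr² = σ·4πr²·T⁴ ⇒ S = 4σT⁴/(1−a).
S = 4·5.67×10⁻⁸·(200)⁴/0.560 = 648.0 W/m².
Flux falls as S = L/(4πd²), so d = √(L/(4πS)) = √(3.48×10²⁶/(4π·648.0)).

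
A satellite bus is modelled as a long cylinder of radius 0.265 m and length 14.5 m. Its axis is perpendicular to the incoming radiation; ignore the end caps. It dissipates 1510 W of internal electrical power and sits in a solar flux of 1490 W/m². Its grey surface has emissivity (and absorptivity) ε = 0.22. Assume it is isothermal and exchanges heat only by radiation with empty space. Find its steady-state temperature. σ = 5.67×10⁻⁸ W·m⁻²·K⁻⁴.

At steady state, absorbed solar power + internal power = radiated power.
Absorbed: α·S·A_cross = 0.22·1490·7.685 = 2519 W (cross-section 2rL).
Total input = 2519 + 1510 = 4029 W.
Radiated: εσ·A_surf·T⁴ with A_surf = 2πrL = 24.14 m².
T⁴ = 4029/(0.22·5.67×10⁻⁸·24.14) = 1.338×10¹⁰ K⁴.

T ≈ 340 K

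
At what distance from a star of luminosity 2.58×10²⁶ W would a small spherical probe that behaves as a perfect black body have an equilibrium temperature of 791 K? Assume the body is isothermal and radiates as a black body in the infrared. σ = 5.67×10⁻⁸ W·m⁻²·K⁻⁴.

d ≈ 1.52×10¹⁰ m

For an isothermal black-emitting sphere, (1−a)S·πr² = σ·4πr²·T⁴ ⇒ S = 4σT⁴/(1−a).
S = 4·5.67×10⁻⁸·(791)⁴/1.00 = 88790 W/m².
Flux falls as S = L/(4πd²), so d = √(L/(4πS)) = √(2.58×10²⁶/(4π·88790)).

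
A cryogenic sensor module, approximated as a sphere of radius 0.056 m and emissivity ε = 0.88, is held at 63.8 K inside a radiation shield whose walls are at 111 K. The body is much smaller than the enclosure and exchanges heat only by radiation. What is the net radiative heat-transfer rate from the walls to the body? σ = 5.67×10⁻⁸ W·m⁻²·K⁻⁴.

For a small grey body in a large enclosure: P_net = εσA(T_body⁴ − T_wall⁴).
A = 4πr² = 0.03941 m²; T_body⁴ − T_wall⁴ = 1.657×10⁷ − 1.518×10⁸ = -1.352×10⁸ K⁴.
|P_net| = 0.88·5.67×10⁻⁸·0.03941·1.352×10⁸.

P_net ≈ 0.266 W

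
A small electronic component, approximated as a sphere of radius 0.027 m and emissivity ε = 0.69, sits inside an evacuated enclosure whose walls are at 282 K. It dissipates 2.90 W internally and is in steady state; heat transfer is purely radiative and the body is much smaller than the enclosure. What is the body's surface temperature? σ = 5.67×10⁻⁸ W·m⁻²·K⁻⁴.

For a small grey body in a large enclosure, net radiated power = εσA(T⁴ − T_w⁴).
Steady state: P = εσA(T⁴ − T_w⁴) with A = 4πr² = 0.009161 m².
T⁴ = P/(εσA) + T_w⁴ = 2.90/(0.69·5.67×10⁻⁸·0.009161) + (282)⁴
    = 8.091×10⁹ + 6.324×10⁹ = 1.442×10¹⁰ K⁴.

T ≈ 347 K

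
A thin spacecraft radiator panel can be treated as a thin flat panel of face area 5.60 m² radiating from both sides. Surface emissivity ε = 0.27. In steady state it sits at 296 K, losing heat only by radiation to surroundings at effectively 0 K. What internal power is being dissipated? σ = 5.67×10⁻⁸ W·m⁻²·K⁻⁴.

P ≈ 1320 W

Steady state: P = εσA T⁴.
A = 2·5.60 = 11.20 m²; T⁴ = (296)⁴ = 7.677×10⁹ K⁴.
P = 0.27 × 5.67×10⁻⁸ × 11.20 × 7.677×10⁹.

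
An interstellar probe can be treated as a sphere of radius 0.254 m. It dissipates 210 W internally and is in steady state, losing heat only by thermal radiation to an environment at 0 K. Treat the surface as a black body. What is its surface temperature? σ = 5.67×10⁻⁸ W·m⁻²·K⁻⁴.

Steady state: internal power = radiated power, P = εσA T⁴.
Radiating area A = 4πr² = 0.8107 m².
T⁴ = P/(εσA) = 210/(1.0·5.67×10⁻⁸·0.8107) = 4.568×10⁹ K⁴.
T = (4.568×10⁹)^(1/4).

T ≈ 260 K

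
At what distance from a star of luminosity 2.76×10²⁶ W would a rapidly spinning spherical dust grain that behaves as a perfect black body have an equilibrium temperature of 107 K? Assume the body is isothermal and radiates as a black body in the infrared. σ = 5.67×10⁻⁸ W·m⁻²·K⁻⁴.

d ≈ 8.60×10¹¹ m

For an isothermal black-emitting sphere, (1−a)S·πr² = σ·4πr²·T⁴ ⇒ S = 4σT⁴/(1−a).
S = 4·5.67×10⁻⁸·(107)⁴/1.00 = 29.73 W/m².
Flux falls as S = L/(4πd²), so d = √(L/(4πS)) = √(2.76×10²⁶/(4π·29.73)).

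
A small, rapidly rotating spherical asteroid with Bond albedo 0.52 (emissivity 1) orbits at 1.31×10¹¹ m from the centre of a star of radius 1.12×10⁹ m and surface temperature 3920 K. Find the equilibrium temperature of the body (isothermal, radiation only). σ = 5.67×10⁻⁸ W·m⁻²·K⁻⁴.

The star's surface emits σT_*⁴; at distance d the flux is S = σT_*⁴(R_*/d)².
S = 5.67×10⁻⁸·(3920)⁴·(1.12×10⁹/1.31×10¹¹)² = 978.6 W/m².
For an isothermal sphere T⁴ = (1−a)S/(4σ) = 2.071×10⁹ K⁴.

T ≈ 213 K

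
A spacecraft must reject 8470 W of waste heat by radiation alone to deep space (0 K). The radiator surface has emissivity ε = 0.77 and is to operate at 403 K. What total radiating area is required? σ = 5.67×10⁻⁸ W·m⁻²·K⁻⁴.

P = εσA T⁴ ⇒ A = P/(εσT⁴).
T⁴ = 2.638×10¹⁰ K⁴.
A = 8470/(0.77 × 5.67×10⁻⁸ × 2.638×10¹⁰).

A ≈ 7.36 m²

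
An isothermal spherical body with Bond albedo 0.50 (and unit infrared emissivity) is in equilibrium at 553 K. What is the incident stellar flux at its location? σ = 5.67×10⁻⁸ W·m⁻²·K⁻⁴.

(1−a)S·πr² = σ·4πr²·T⁴ ⇒ S = 4σT⁴/(1−a).
S = 4·5.67×10⁻⁸·9.352×10¹⁰/0.500.

S ≈ 42400 W/m²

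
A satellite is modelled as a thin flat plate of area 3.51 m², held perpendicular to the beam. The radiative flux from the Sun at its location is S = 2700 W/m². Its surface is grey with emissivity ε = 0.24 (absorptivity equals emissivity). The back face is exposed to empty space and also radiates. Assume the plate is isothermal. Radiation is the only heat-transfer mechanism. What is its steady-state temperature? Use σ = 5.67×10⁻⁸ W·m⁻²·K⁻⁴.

T ≈ 393 K

At equilibrium, absorbed power = emitted power.
Absorbing cross-section = A = 3.510 m²; emitting surface = 2A = 7.020 m² (ratio 2).
εS·A_cross = εσ·A_surf·T⁴  ⇒  T⁴ = S/(2σ)   (ε cancels).
T⁴ = 2700/(2·5.67×10⁻⁸) = 2.381×10¹⁰ K⁴.
T = (2.381×10¹⁰)^(1/4).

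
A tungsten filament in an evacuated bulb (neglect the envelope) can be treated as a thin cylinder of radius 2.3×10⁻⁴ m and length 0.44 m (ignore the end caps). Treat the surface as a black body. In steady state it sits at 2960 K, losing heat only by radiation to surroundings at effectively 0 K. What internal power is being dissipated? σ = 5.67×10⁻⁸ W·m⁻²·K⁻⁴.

P ≈ 2770 W

Steady state: P = εσA T⁴.
A = 2πrL = 6.359×10⁻⁴ m²; T⁴ = (2960)⁴ = 7.677×10¹³ K⁴.
P = 1.0 × 5.67×10⁻⁸ × 6.359×10⁻⁴ × 7.677×10¹³.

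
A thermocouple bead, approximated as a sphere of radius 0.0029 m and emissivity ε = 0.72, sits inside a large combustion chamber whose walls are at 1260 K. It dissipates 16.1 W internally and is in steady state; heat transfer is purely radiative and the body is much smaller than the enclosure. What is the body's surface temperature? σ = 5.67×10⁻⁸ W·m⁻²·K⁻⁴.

T ≈ 1580 K

For a small grey body in a large enclosure, net radiated power = εσA(T⁴ − T_w⁴).
Steady state: P = εσA(T⁴ − T_w⁴) with A = 4πr² = 1.057×10⁻⁴ m².
T⁴ = P/(εσA) + T_w⁴ = 16.1/(0.72·5.67×10⁻⁸·1.057×10⁻⁴) + (1260)⁴
    = 3.732×10¹² + 2.520×10¹² = 6.252×10¹² K⁴.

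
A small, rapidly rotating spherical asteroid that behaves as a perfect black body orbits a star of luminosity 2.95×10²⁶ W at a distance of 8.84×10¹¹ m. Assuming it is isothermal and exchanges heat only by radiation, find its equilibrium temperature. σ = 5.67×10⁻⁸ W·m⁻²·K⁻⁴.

First find the stellar flux at distance d: S = L/(4πd²) = 2.95×10²⁶/(4π·(8.84×10¹¹)²) = 30.04 W/m².
For an isothermal sphere, absorbed (1−a)S·πr² = emitted σ·4πr²·T⁴, so T⁴ = (1−a)S/(4σ).
T⁴ = 1.00·30.04/(4·5.67×10⁻⁸) = 1.325×10⁸ K⁴.

T ≈ 107 K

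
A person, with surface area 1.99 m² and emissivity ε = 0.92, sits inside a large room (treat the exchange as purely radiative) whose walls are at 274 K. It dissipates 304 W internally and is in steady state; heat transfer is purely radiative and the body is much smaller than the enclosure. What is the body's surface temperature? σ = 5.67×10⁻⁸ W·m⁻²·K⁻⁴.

For a small grey body in a large enclosure, net radiated power = εσA(T⁴ − T_w⁴).
Steady state: P = εσA(T⁴ − T_w⁴) with A = 1.99 m².
T⁴ = P/(εσA) + T_w⁴ = 304/(0.92·5.67×10⁻⁸·1.990) + (274)⁴
    = 2.929×10⁹ + 5.636×10⁹ = 8.565×10⁹ K⁴.

T ≈ 304 K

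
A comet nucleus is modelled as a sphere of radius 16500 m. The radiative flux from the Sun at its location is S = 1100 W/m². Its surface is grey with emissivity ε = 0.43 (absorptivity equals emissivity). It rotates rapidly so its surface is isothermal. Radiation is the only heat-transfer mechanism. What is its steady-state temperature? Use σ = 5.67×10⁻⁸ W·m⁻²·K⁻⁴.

At equilibrium, absorbed power = emitted power.
Absorbing cross-section = πr² = 8.553×10⁸ m²; emitting surface = 4πr² = 3.421×10⁹ m² (ratio 4).
εS·A_cross = εσ·A_surf·T⁴  ⇒  T⁴ = S/(4σ)   (ε cancels).
T⁴ = 1100/(4·5.67×10⁻⁸) = 4.850×10⁹ K⁴.
T = (4.850×10⁹)^(1/4).

T ≈ 264 K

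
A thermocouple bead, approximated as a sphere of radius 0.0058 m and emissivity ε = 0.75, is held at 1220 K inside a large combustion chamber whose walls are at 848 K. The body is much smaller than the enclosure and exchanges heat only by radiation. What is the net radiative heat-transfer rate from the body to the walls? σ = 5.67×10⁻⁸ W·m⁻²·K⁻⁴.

For a small grey body in a large enclosure: P_net = εσA(T_body⁴ − T_wall⁴).
A = 4πr² = 4.227×10⁻⁴ m²; T_body⁴ − T_wall⁴ = 2.215×10¹² − 5.171×10¹¹ = 1.698×10¹² K⁴.
|P_net| = 0.75·5.67×10⁻⁸·4.227×10⁻⁴·1.698×10¹².

P_net ≈ 30.5 W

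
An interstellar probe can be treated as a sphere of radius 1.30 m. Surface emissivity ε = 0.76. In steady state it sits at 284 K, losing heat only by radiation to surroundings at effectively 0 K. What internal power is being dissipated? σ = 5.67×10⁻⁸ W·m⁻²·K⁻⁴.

Steady state: P = εσA T⁴.
A = 4πr² = 21.24 m²; T⁴ = (284)⁴ = 6.505×10⁹ K⁴.
P = 0.76 × 5.67×10⁻⁸ × 21.24 × 6.505×10⁹.

P ≈ 5950 W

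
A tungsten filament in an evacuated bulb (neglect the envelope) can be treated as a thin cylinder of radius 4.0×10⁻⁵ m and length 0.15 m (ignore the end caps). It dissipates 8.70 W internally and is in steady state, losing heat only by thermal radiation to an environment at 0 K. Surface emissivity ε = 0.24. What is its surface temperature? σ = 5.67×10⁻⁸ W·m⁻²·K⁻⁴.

T ≈ 2030 K

Steady state: internal power = radiated power, P = εσA T⁴.
Radiating area A = 2πrL = 3.770×10⁻⁵ m².
T⁴ = P/(εσA) = 8.70/(0.24·5.67×10⁻⁸·3.770×10⁻⁵) = 1.696×10¹³ K⁴.
T = (1.696×10¹³)^(1/4).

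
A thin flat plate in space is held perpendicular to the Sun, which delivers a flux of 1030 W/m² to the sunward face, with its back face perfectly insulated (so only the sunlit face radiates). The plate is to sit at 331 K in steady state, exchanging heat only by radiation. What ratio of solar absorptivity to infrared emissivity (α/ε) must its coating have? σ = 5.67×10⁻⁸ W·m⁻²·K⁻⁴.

α/ε ≈ 0.661

Balance: αS·A = εσ·1A·T⁴ ⇒ α/ε = σT⁴/S.
α/ε = 5.67×10⁻⁸·(331)⁴/1030 = 5.67×10⁻⁸·1.200×10¹⁰/1030.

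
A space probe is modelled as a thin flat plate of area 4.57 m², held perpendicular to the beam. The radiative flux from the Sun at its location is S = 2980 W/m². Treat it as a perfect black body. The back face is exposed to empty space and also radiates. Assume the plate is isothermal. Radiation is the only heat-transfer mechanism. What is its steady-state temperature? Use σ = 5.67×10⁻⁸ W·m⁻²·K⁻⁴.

T ≈ 403 K

At equilibrium, absorbed power = emitted power.
Absorbing cross-section = A = 4.570 m²; emitting surface = 2A = 9.140 m² (ratio 2).
S·A_cross = εσ·A_surf·T⁴  ⇒  T⁴ = S/(2σ).
T⁴ = 1.00·2980/(2·5.67×10⁻⁸) = 2.628×10¹⁰ K⁴.
T = (2.628×10¹⁰)^(1/4).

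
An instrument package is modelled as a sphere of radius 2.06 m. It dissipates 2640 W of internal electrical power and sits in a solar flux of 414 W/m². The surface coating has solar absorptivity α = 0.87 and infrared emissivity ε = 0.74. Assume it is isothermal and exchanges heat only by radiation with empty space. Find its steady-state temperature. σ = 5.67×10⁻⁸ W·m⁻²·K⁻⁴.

T ≈ 240 K

At steady state, absorbed solar power + internal power = radiated power.
Absorbed: α·S·A_cross = 0.87·414·13.33 = 4802 W (cross-section πr²).
Total input = 4802 + 2640 = 7442 W.
Radiated: εσ·A_surf·T⁴ with A_surf = 4πr² = 53.33 m².
T⁴ = 7442/(0.74·5.67×10⁻⁸·53.33) = 3.326×10⁹ K⁴.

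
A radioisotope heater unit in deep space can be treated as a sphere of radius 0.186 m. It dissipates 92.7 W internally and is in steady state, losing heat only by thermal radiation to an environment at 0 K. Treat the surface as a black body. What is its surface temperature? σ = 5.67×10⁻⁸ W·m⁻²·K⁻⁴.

T ≈ 248 K

Steady state: internal power = radiated power, P = εσA T⁴.
Radiating area A = 4πr² = 0.4347 m².
T⁴ = P/(εσA) = 92.7/(1.0·5.67×10⁻⁸·0.4347) = 3.761×10⁹ K⁴.
T = (3.761×10⁹)^(1/4).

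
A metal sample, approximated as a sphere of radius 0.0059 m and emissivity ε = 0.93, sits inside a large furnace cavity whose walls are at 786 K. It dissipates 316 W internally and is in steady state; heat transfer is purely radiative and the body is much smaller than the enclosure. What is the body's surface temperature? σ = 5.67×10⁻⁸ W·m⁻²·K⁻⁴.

T ≈ 1940 K

For a small grey body in a large enclosure, net radiated power = εσA(T⁴ − T_w⁴).
Steady state: P = εσA(T⁴ − T_w⁴) with A = 4πr² = 4.374×10⁻⁴ m².
T⁴ = P/(εσA) + T_w⁴ = 316/(0.93·5.67×10⁻⁸·4.374×10⁻⁴) + (786)⁴
    = 1.370×10¹³ + 3.817×10¹¹ = 1.408×10¹³ K⁴.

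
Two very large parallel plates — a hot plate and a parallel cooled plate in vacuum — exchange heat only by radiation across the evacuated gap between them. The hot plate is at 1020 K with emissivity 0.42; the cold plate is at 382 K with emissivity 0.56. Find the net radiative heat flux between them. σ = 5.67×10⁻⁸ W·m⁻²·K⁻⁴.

For two infinite grey parallel plates, q = σ(T₁⁴ − T₂⁴)/(1/ε₁ + 1/ε₂ − 1).
T₁⁴ − T₂⁴ = 1.082×10¹² − 2.129×10¹⁰ = 1.061×10¹² K⁴.
1/ε₁ + 1/ε₂ − 1 = 2.381 + 1.786 − 1 = 3.167.
q = 5.67×10⁻⁸ × 1.061×10¹² / 3.167.

q ≈ 19000 W/m²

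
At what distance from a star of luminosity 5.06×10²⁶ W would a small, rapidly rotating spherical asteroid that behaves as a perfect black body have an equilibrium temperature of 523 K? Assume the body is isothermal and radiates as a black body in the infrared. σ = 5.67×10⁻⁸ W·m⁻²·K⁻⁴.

d ≈ 4.87×10¹⁰ m

For an isothermal black-emitting sphere, (1−a)S·πr² = σ·4πr²·T⁴ ⇒ S = 4σT⁴/(1−a).
S = 4·5.67×10⁻⁸·(523)⁴/1.00 = 16970 W/m².
Flux falls as S = L/(4πd²), so d = √(L/(4πS)) = √(5.06×10²⁶/(4π·16970)).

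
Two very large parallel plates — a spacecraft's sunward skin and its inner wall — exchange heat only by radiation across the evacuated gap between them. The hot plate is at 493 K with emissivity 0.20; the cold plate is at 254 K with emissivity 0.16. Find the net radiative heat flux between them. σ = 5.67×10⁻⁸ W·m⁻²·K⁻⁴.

For two infinite grey parallel plates, q = σ(T₁⁴ − T₂⁴)/(1/ε₁ + 1/ε₂ − 1).
T₁⁴ − T₂⁴ = 5.907×10¹⁰ − 4.162×10⁹ = 5.491×10¹⁰ K⁴.
1/ε₁ + 1/ε₂ − 1 = 5.000 + 6.250 − 1 = 10.25.
q = 5.67×10⁻⁸ × 5.491×10¹⁰ / 10.25.

q ≈ 304 W/m²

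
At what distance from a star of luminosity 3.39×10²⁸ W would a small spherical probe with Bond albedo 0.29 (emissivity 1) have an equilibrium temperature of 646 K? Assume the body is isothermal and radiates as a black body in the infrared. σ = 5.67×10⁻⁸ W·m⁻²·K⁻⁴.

d ≈ 2.20×10¹¹ m

For an isothermal black-emitting sphere, (1−a)S·πr² = σ·4πr²·T⁴ ⇒ S = 4σT⁴/(1−a).
S = 4·5.67×10⁻⁸·(646)⁴/0.710 = 55630 W/m².
Flux falls as S = L/(4πd²), so d = √(L/(4πS)) = √(3.39×10²⁸/(4π·55630)).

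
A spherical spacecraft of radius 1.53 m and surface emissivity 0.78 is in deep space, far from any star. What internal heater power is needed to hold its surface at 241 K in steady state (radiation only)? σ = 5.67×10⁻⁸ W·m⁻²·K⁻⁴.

P ≈ 4390 W

P = εσ·4πr²·T⁴.
4πr² = 29.42 m²; T⁴ = 3.373×10⁹ K⁴.
P = 0.78·5.67×10⁻⁸·29.42·3.373×10⁹.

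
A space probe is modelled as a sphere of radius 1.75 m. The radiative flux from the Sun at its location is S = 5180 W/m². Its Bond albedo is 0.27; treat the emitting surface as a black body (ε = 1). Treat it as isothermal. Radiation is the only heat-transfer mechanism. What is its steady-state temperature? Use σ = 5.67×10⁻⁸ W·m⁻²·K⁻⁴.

T ≈ 359 K

At equilibrium, absorbed power = emitted power.
Absorbing cross-section = πr² = 9.621 m²; emitting surface = 4πr² = 38.48 m² (ratio 4).
(1−a)S·A_cross = εσ·A_surf·T⁴  ⇒  T⁴ = (1−a)S/(4σ).
T⁴ = 0.730·5180/(4·5.67×10⁻⁸) = 1.667×10¹⁰ K⁴.
T = (1.667×10¹⁰)^(1/4).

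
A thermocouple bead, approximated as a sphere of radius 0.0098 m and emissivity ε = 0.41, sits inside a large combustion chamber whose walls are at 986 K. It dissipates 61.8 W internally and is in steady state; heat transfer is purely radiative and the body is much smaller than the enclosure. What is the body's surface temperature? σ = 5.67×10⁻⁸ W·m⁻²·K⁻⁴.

T ≈ 1330 K

For a small grey body in a large enclosure, net radiated power = εσA(T⁴ − T_w⁴).
Steady state: P = εσA(T⁴ − T_w⁴) with A = 4πr² = 0.001207 m².
T⁴ = P/(εσA) + T_w⁴ = 61.8/(0.41·5.67×10⁻⁸·0.001207) + (986)⁴
    = 2.203×10¹² + 9.452×10¹¹ = 3.148×10¹² K⁴.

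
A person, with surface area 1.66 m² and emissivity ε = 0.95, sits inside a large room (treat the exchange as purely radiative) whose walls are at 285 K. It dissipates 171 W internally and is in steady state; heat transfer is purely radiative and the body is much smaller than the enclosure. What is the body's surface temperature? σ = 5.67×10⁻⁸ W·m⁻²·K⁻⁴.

T ≈ 304 K

For a small grey body in a large enclosure, net radiated power = εσA(T⁴ − T_w⁴).
Steady state: P = εσA(T⁴ − T_w⁴) with A = 1.66 m².
T⁴ = P/(εσA) + T_w⁴ = 171/(0.95·5.67×10⁻⁸·1.660) + (285)⁴
    = 1.912×10⁹ + 6.598×10⁹ = 8.510×10⁹ K⁴.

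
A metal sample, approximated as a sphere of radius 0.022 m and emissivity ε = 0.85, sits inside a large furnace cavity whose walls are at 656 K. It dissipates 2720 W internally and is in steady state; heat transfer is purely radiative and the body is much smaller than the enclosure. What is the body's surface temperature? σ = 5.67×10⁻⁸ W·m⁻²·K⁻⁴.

T ≈ 1750 K

For a small grey body in a large enclosure, net radiated power = εσA(T⁴ − T_w⁴).
Steady state: P = εσA(T⁴ − T_w⁴) with A = 4πr² = 0.006082 m².
T⁴ = P/(εσA) + T_w⁴ = 2720/(0.85·5.67×10⁻⁸·0.006082) + (656)⁴
    = 9.279×10¹² + 1.852×10¹¹ = 9.464×10¹² K⁴.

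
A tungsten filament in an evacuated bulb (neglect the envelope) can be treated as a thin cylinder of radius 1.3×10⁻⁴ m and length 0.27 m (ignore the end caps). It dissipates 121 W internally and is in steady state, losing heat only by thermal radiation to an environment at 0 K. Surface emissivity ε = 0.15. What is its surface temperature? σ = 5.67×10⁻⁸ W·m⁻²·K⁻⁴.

Steady state: internal power = radiated power, P = εσA T⁴.
Radiating area A = 2πrL = 2.205×10⁻⁴ m².
T⁴ = P/(εσA) = 121/(0.15·5.67×10⁻⁸·2.205×10⁻⁴) = 6.451×10¹³ K⁴.
T = (6.451×10¹³)^(1/4).

T ≈ 2830 K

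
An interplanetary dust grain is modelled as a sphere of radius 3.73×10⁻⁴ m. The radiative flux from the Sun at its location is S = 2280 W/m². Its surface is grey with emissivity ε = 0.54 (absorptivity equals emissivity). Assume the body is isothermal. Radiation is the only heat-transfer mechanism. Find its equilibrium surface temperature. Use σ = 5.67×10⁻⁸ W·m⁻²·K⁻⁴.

At equilibrium, absorbed power = emitted power.
Absorbing cross-section = πr² = 4.371×10⁻⁷ m²; emitting surface = 4πr² = 1.748×10⁻⁶ m² (ratio 4).
εS·A_cross = εσ·A_surf·T⁴  ⇒  T⁴ = S/(4σ)   (ε cancels).
T⁴ = 2280/(4·5.67×10⁻⁸) = 1.005×10¹⁰ K⁴.
T = (1.005×10¹⁰)^(1/4).

T ≈ 317 K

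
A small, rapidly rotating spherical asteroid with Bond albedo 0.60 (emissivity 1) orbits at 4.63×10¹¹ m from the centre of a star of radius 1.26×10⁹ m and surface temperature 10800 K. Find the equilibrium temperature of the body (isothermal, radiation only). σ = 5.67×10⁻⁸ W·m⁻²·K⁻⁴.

T ≈ 317 K

The star's surface emits σT_*⁴; at distance d the flux is S = σT_*⁴(R_*/d)².
S = 5.67×10⁻⁸·(10800)⁴·(1.26×10⁹/4.63×10¹¹)² = 5713 W/m².
For an isothermal sphere T⁴ = (1−a)S/(4σ) = 1.008×10¹⁰ K⁴.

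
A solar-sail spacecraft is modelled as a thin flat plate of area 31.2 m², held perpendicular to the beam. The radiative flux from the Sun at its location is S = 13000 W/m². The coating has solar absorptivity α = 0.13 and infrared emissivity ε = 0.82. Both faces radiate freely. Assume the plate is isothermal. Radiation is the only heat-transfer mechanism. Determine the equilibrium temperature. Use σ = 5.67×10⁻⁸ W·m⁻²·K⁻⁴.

T ≈ 367 K

At equilibrium, absorbed power = emitted power.
Absorbing cross-section = A = 31.20 m²; emitting surface = 2A = 62.40 m² (ratio 2).
αS·A_cross = εσ·A_surf·T⁴  ⇒  T⁴ = αS/(ε·2σ).
T⁴ = 0.130·13000/(0.82·2·5.67×10⁻⁸) = 1.817×10¹⁰ K⁴.
T = (1.817×10¹⁰)^(1/4).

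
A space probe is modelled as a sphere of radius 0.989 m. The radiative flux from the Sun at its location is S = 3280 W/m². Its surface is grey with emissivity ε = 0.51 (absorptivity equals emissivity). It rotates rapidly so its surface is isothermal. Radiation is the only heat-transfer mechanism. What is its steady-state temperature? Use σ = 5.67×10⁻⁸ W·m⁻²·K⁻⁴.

At equilibrium, absorbed power = emitted power.
Absorbing cross-section = πr² = 3.073 m²; emitting surface = 4πr² = 12.29 m² (ratio 4).
εS·A_cross = εσ·A_surf·T⁴  ⇒  T⁴ = S/(4σ)   (ε cancels).
T⁴ = 3280/(4·5.67×10⁻⁸) = 1.446×10¹⁰ K⁴.
T = (1.446×10¹⁰)^(1/4).

T ≈ 347 K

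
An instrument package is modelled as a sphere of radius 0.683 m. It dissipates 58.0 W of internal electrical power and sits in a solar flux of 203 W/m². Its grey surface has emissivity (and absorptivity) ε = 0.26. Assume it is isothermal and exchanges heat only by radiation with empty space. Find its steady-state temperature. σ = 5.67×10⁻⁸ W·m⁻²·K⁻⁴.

T ≈ 199 K

At steady state, absorbed solar power + internal power = radiated power.
Absorbed: α·S·A_cross = 0.26·203·1.466 = 77.35 W (cross-section πr²).
Total input = 77.35 + 58.0 = 135.4 W.
Radiated: εσ·A_surf·T⁴ with A_surf = 4πr² = 5.862 m².
T⁴ = 135.4/(0.26·5.67×10⁻⁸·5.862) = 1.566×10⁹ K⁴.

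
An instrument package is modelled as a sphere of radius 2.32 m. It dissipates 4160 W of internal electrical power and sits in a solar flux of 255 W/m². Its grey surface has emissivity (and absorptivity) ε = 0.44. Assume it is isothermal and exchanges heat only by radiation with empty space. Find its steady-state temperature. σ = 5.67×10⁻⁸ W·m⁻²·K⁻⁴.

At steady state, absorbed solar power + internal power = radiated power.
Absorbed: α·S·A_cross = 0.44·255·16.91 = 1897 W (cross-section πr²).
Total input = 1897 + 4160 = 6057 W.
Radiated: εσ·A_surf·T⁴ with A_surf = 4πr² = 67.64 m².
T⁴ = 6057/(0.44·5.67×10⁻⁸·67.64) = 3.590×10⁹ K⁴.

T ≈ 245 K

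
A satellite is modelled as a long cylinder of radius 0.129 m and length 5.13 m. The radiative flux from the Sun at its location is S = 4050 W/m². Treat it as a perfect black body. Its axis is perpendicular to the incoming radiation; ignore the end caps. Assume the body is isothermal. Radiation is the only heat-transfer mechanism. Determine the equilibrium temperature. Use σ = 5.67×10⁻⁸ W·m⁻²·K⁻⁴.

T ≈ 388 K

At equilibrium, absorbed power = emitted power.
Absorbing cross-section = 2rL = 1.324 m²; emitting surface = 2πrL = 4.158 m² (ratio π).
S·A_cross = εσ·A_surf·T⁴  ⇒  T⁴ = S/(πσ).
T⁴ = 1.00·4050/(π·5.67×10⁻⁸) = 2.274×10¹⁰ K⁴.
T = (2.274×10¹⁰)^(1/4).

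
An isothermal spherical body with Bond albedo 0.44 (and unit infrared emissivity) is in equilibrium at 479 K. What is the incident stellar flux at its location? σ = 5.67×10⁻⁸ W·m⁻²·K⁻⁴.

(1−a)S·πr² = σ·4πr²·T⁴ ⇒ S = 4σT⁴/(1−a).
S = 4·5.67×10⁻⁸·5.264×10¹⁰/0.560.

S ≈ 21300 W/m²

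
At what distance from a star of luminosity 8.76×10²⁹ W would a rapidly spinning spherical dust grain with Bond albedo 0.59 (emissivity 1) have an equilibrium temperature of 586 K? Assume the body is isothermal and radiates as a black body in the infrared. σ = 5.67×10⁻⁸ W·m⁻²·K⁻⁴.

d ≈ 1.03×10¹² m

For an isothermal black-emitting sphere, (1−a)S·πr² = σ·4πr²·T⁴ ⇒ S = 4σT⁴/(1−a).
S = 4·5.67×10⁻⁸·(586)⁴/0.410 = 65230 W/m².
Flux falls as S = L/(4πd²), so d = √(L/(4πS)) = √(8.76×10²⁹/(4π·65230)).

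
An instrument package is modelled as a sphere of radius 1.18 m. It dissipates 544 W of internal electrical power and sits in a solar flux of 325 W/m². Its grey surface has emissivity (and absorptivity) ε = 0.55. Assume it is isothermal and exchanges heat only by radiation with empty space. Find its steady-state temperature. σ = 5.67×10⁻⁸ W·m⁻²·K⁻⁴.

At steady state, absorbed solar power + internal power = radiated power.
Absorbed: α·S·A_cross = 0.55·325·4.374 = 781.9 W (cross-section πr²).
Total input = 781.9 + 544 = 1326 W.
Radiated: εσ·A_surf·T⁴ with A_surf = 4πr² = 17.50 m².
T⁴ = 1326/(0.55·5.67×10⁻⁸·17.50) = 2.430×10⁹ K⁴.

T ≈ 222 K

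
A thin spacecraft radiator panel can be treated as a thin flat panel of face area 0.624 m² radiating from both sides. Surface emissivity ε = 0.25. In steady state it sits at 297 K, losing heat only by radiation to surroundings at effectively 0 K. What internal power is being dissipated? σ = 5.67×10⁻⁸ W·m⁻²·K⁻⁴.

P ≈ 138 W

Steady state: P = εσA T⁴.
A = 2·0.624 = 1.248 m²; T⁴ = (297)⁴ = 7.781×10⁹ K⁴.
P = 0.25 × 5.67×10⁻⁸ × 1.248 × 7.781×10⁹.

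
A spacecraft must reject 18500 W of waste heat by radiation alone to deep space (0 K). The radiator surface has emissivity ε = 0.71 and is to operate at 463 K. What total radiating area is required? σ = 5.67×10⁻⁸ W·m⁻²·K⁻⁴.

A ≈ 10.0 m²

P = εσA T⁴ ⇒ A = P/(εσT⁴).
T⁴ = 4.595×10¹⁰ K⁴.
A = 18500/(0.71 × 5.67×10⁻⁸ × 4.595×10¹⁰).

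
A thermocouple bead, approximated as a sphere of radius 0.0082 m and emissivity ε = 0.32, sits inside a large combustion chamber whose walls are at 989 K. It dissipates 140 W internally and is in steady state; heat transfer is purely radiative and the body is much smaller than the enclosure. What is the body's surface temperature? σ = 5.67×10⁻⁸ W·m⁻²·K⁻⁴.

T ≈ 1780 K

For a small grey body in a large enclosure, net radiated power = εσA(T⁴ − T_w⁴).
Steady state: P = εσA(T⁴ − T_w⁴) with A = 4πr² = 8.450×10⁻⁴ m².
T⁴ = P/(εσA) + T_w⁴ = 140/(0.32·5.67×10⁻⁸·8.450×10⁻⁴) + (989)⁴
    = 9.132×10¹² + 9.567×10¹¹ = 1.009×10¹³ K⁴.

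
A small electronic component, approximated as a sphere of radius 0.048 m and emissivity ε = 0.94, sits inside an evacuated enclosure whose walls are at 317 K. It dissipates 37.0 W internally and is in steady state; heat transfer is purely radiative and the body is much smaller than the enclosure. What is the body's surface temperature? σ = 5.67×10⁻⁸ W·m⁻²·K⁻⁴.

T ≈ 430 K

For a small grey body in a large enclosure, net radiated power = εσA(T⁴ − T_w⁴).
Steady state: P = εσA(T⁴ − T_w⁴) with A = 4πr² = 0.02895 m².
T⁴ = P/(εσA) + T_w⁴ = 37.0/(0.94·5.67×10⁻⁸·0.02895) + (317)⁴
    = 2.398×10¹⁰ + 1.010×10¹⁰ = 3.408×10¹⁰ K⁴.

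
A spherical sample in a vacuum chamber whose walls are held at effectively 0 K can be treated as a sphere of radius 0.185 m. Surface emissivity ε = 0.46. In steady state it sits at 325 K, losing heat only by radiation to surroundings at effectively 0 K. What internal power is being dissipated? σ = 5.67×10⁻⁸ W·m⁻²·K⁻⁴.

P ≈ 125 W

Steady state: P = εσA T⁴.
A = 4πr² = 0.4301 m²; T⁴ = (325)⁴ = 1.116×10¹⁰ K⁴.
P = 0.46 × 5.67×10⁻⁸ × 0.4301 × 1.116×10¹⁰.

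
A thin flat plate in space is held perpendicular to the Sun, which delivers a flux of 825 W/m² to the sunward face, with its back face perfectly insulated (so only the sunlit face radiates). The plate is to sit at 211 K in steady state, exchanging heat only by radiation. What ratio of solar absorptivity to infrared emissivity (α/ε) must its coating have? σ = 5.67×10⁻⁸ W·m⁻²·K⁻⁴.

α/ε ≈ 0.136

Balance: αS·A = εσ·1A·T⁴ ⇒ α/ε = σT⁴/S.
α/ε = 5.67×10⁻⁸·(211)⁴/825 = 5.67×10⁻⁸·1.982×10⁹/825.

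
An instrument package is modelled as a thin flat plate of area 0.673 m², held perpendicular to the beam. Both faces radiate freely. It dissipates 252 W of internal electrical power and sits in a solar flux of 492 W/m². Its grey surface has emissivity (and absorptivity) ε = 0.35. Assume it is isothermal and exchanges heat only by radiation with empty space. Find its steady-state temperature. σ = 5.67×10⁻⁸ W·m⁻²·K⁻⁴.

T ≈ 343 K

At steady state, absorbed solar power + internal power = radiated power.
Absorbed: α·S·A_cross = 0.35·492·0.6730 = 115.9 W (cross-section A).
Total input = 115.9 + 252 = 367.9 W.
Radiated: εσ·A_surf·T⁴ with A_surf = 2A = 1.346 m².
T⁴ = 367.9/(0.35·5.67×10⁻⁸·1.346) = 1.377×10¹⁰ K⁴.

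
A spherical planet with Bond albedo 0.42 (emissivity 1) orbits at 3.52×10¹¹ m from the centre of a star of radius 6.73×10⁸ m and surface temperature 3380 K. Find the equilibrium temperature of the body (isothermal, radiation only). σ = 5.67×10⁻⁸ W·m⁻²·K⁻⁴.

The star's surface emits σT_*⁴; at distance d the flux is S = σT_*⁴(R_*/d)².
S = 5.67×10⁻⁸·(3380)⁴·(6.73×10⁸/3.52×10¹¹)² = 27.05 W/m².
For an isothermal sphere T⁴ = (1−a)S/(4σ) = 6.918×10⁷ K⁴.

T ≈ 91.2 K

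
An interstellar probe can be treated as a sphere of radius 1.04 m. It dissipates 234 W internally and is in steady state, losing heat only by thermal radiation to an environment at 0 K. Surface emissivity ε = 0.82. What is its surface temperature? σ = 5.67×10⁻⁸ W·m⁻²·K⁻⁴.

Steady state: internal power = radiated power, P = εσA T⁴.
Radiating area A = 4πr² = 13.59 m².
T⁴ = P/(εσA) = 234/(0.82·5.67×10⁻⁸·13.59) = 3.703×10⁸ K⁴.
T = (3.703×10⁸)^(1/4).

T ≈ 139 K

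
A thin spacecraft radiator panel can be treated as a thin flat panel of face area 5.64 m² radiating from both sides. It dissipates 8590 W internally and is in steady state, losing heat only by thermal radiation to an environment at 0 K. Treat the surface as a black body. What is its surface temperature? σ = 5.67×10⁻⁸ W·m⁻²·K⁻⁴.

T ≈ 340 K

Steady state: internal power = radiated power, P = εσA T⁴.
Radiating area A = 2·5.64 = 11.28 m².
T⁴ = P/(εσA) = 8590/(1.0·5.67×10⁻⁸·11.28) = 1.343×10¹⁰ K⁴.
T = (1.343×10¹⁰)^(1/4).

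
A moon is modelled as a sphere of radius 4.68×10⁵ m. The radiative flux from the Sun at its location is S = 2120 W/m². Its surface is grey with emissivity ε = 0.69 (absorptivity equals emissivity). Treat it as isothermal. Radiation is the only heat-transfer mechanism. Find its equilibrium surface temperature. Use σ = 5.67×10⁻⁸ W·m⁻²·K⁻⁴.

At equilibrium, absorbed power = emitted power.
Absorbing cross-section = πr² = 6.881×10¹¹ m²; emitting surface = 4πr² = 2.752×10¹² m² (ratio 4).
εS·A_cross = εσ·A_surf·T⁴  ⇒  T⁴ = S/(4σ)   (ε cancels).
T⁴ = 2120/(4·5.67×10⁻⁸) = 9.347×10⁹ K⁴.
T = (9.347×10⁹)^(1/4).

T ≈ 311 K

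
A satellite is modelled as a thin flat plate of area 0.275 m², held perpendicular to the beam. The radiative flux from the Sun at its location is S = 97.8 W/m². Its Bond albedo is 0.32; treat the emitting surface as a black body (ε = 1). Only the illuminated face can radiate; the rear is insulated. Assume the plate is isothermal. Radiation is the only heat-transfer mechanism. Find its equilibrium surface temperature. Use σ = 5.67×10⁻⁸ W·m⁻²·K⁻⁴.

At equilibrium, absorbed power = emitted power.
Absorbing cross-section = A = 0.2750 m²; emitting surface = A = 0.2750 m² (ratio 1).
(1−a)S·A_cross = εσ·A_surf·T⁴  ⇒  T⁴ = (1−a)S/(1σ).
T⁴ = 0.680·97.8/(1·5.67×10⁻⁸) = 1.173×10⁹ K⁴.
T = (1.173×10⁹)^(1/4).

T ≈ 185 K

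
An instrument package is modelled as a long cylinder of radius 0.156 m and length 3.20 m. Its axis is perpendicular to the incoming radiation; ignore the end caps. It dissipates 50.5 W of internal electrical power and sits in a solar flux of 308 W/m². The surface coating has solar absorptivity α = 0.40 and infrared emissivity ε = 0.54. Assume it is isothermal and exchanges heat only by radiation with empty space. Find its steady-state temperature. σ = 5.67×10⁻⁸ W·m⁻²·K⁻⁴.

At steady state, absorbed solar power + internal power = radiated power.
Absorbed: α·S·A_cross = 0.40·308·0.9984 = 123.0 W (cross-section 2rL).
Total input = 123.0 + 50.5 = 173.5 W.
Radiated: εσ·A_surf·T⁴ with A_surf = 2πrL = 3.137 m².
T⁴ = 173.5/(0.54·5.67×10⁻⁸·3.137) = 1.807×10⁹ K⁴.

T ≈ 206 K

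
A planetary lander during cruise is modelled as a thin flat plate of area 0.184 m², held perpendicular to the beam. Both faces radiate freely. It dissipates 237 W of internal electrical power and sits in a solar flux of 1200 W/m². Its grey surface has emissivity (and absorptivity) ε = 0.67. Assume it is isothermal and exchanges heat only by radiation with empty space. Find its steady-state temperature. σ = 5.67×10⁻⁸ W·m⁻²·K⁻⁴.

At steady state, absorbed solar power + internal power = radiated power.
Absorbed: α·S·A_cross = 0.67·1200·0.1840 = 147.9 W (cross-section A).
Total input = 147.9 + 237 = 384.9 W.
Radiated: εσ·A_surf·T⁴ with A_surf = 2A = 0.3680 m².
T⁴ = 384.9/(0.67·5.67×10⁻⁸·0.3680) = 2.753×10¹⁰ K⁴.

T ≈ 407 K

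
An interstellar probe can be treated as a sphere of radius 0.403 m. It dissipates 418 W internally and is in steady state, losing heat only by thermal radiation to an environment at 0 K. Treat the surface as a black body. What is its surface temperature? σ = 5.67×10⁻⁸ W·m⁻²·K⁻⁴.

T ≈ 245 K

Steady state: internal power = radiated power, P = εσA T⁴.
Radiating area A = 4πr² = 2.041 m².
T⁴ = P/(εσA) = 418/(1.0·5.67×10⁻⁸·2.041) = 3.612×10⁹ K⁴.
T = (3.612×10⁹)^(1/4).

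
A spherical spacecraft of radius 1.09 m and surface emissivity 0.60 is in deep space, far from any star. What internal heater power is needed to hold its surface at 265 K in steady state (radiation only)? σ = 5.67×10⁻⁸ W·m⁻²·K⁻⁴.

P ≈ 2500 W

P = εσ·4πr²·T⁴.
4πr² = 14.93 m²; T⁴ = 4.932×10⁹ K⁴.
P = 0.60·5.67×10⁻⁸·14.93·4.932×10⁹.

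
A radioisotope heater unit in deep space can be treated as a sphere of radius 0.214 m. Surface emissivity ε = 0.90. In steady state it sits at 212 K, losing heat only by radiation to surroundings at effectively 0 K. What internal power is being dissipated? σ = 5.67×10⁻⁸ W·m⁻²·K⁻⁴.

P ≈ 59.3 W

Steady state: P = εσA T⁴.
A = 4πr² = 0.5755 m²; T⁴ = (212)⁴ = 2.020×10⁹ K⁴.
P = 0.90 × 5.67×10⁻⁸ × 0.5755 × 2.020×10⁹.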